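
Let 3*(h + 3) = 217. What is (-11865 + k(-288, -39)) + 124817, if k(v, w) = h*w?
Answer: 110248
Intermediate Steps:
h = 208/3 (h = -3 + (⅓)*217 = -3 + 217/3 = 208/3 ≈ 69.333)
k(v, w) = 208*w/3
(-11865 + k(-288, -39)) + 124817 = (-11865 + (208/3)*(-39)) + 124817 = (-11865 - 2704) + 124817 = -14569 + 124817 = 110248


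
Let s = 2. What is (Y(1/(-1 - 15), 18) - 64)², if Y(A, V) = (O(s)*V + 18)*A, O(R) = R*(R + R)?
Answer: 351649/64 ≈ 5494.5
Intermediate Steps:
O(R) = 2*R² (O(R) = R*(2*R) = 2*R²)
Y(A, V) = A*(18 + 8*V) (Y(A, V) = ((2*2²)*V + 18)*A = ((2*4)*V + 18)*A = (8*V + 18)*A = (18 + 8*V)*A = A*(18 + 8*V))
(Y(1/(-1 - 15), 18) - 64)² = (2*(9 + 4*18)/(-1 - 15) - 64)² = (2*(9 + 72)/(-16) - 64)² = (2*(-1/16)*81 - 64)² = (-81/8 - 64)² = (-593/8)² = 351649/64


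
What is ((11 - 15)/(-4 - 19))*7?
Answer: 28/23 ≈ 1.2174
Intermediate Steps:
((11 - 15)/(-4 - 19))*7 = -4/(-23)*7 = -4*(-1/23)*7 = (4/23)*7 = 28/23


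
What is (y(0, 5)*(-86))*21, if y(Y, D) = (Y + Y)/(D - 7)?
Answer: 0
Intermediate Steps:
y(Y, D) = 2*Y/(-7 + D) (y(Y, D) = (2*Y)/(-7 + D) = 2*Y/(-7 + D))
(y(0, 5)*(-86))*21 = ((2*0/(-7 + 5))*(-86))*21 = ((2*0/(-2))*(-86))*21 = ((2*0*(-½))*(-86))*21 = (0*(-86))*21 = 0*21 = 0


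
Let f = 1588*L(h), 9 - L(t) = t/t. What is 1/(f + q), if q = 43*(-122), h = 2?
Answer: 1/7458 ≈ 0.00013408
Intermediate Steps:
L(t) = 8 (L(t) = 9 - t/t = 9 - 1*1 = 9 - 1 = 8)
f = 12704 (f = 1588*8 = 12704)
q = -5246
1/(f + q) = 1/(12704 - 5246) = 1/7458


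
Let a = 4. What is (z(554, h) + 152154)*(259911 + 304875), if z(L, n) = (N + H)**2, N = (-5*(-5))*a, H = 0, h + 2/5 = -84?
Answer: 91582309044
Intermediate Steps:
h = -422/5 (h = -2/5 - 84 = -422/5 ≈ -84.400)
N = 100 (N = -5*(-5)*4 = 25*4 = 100)
z(L, n) = 10000 (z(L, n) = (100 + 0)**2 = 100**2 = 10000)
(z(554, h) + 152154)*(259911 + 304875) = (10000 + 152154)*(259911 + 304875) = 162154*564786 = 91582309044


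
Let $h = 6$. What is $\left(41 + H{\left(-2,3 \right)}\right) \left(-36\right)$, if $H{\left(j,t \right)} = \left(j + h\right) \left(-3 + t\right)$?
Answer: $-1476$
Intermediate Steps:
$H{\left(j,t \right)} = \left(-3 + t\right) \left(6 + j\right)$ ($H{\left(j,t \right)} = \left(j + 6\right) \left(-3 + t\right) = \left(6 + j\right) \left(-3 + t\right) = \left(-3 + t\right) \left(6 + j\right)$)
$\left(41 + H{\left(-2,3 \right)}\right) \left(-36\right) = \left(41 - 0\right) \left(-36\right) = \left(41 + \left(-18 + 6 + 18 - 6\right)\right) \left(-36\right) = \left(41 + 0\right) \left(-36\right) = 41 \left(-36\right) = -1476$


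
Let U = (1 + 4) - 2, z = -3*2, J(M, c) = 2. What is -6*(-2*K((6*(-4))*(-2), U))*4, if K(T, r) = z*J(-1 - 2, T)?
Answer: -576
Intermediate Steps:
z = -6
U = 3 (U = 5 - 2 = 3)
K(T, r) = -12 (K(T, r) = -6*2 = -12)
-6*(-2*K((6*(-4))*(-2), U))*4 = -6*(-2*(-12))*4 = -144*4 = -6*96 = -576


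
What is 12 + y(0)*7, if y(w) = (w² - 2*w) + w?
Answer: 12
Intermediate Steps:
y(w) = w² - w
12 + y(0)*7 = 12 + (0*(-1 + 0))*7 = 12 + (0*(-1))*7 = 12 + 0*7 = 12 + 0 = 12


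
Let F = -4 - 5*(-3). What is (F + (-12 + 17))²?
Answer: 256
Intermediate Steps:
F = 11 (F = -4 + 15 = 11)
(F + (-12 + 17))² = (11 + (-12 + 17))² = (11 + 5)² = 16² = 256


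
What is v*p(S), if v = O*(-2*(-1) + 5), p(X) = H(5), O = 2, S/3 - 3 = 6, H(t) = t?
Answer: 70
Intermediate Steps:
S = 27 (S = 9 + 3*6 = 9 + 18 = 27)
p(X) = 5
v = 14 (v = 2*(-2*(-1) + 5) = 2*(2 + 5) = 2*7 = 14)
v*p(S) = 14*5 = 70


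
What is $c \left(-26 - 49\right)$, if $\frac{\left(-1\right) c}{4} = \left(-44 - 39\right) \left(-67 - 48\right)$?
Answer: $2863500$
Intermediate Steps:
$c = -38180$ ($c = - 4 \left(-44 - 39\right) \left(-67 - 48\right) = - 4 \left(\left(-83\right) \left(-115\right)\right) = \left(-4\right) 9545 = -38180$)
$c \left(-26 - 49\right) = - 38180 \left(-26 - 49\right) = \left(-38180\right) \left(-75\right) = 2863500$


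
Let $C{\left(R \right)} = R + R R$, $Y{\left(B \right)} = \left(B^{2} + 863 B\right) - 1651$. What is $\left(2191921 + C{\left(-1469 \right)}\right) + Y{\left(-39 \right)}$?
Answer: $4314626$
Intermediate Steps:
$Y{\left(B \right)} = -1651 + B^{2} + 863 B$
$C{\left(R \right)} = R + R^{2}$
$\left(2191921 + C{\left(-1469 \right)}\right) + Y{\left(-39 \right)} = \left(2191921 - 1469 \left(1 - 1469\right)\right) + \left(-1651 + \left(-39\right)^{2} + 863 \left(-39\right)\right) = \left(2191921 - -2156492\right) - 33787 = \left(2191921 + 2156492\right) - 33787 = 4348413 - 33787 = 4314626$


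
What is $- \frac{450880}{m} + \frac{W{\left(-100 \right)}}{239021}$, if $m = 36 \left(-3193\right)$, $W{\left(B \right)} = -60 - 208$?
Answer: $\frac{26934745604}{6868746477} \approx 3.9213$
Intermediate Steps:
$W{\left(B \right)} = -268$ ($W{\left(B \right)} = -60 - 208 = -268$)
$m = -114948$
$- \frac{450880}{m} + \frac{W{\left(-100 \right)}}{239021} = - \frac{450880}{-114948} - \frac{268}{239021} = \left(-450880\right) \left(- \frac{1}{114948}\right) - \frac{268}{239021} = \frac{112720}{28737} - \frac{268}{239021} = \frac{26934745604}{6868746477}$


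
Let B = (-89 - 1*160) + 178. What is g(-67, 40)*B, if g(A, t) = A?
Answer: 4757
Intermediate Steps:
B = -71 (B = (-89 - 160) + 178 = -249 + 178 = -71)
g(-67, 40)*B = -67*(-71) = 4757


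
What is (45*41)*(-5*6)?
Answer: -55350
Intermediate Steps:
(45*41)*(-5*6) = 1845*(-30) = -55350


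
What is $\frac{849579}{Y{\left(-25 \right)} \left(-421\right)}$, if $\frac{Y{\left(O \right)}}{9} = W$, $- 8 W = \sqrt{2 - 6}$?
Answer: $- \frac{1132772 i}{1263} \approx - 896.89 i$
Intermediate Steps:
$W = - \frac{i}{4}$ ($W = - \frac{\sqrt{2 - 6}}{8} = - \frac{\sqrt{-4}}{8} = - \frac{2 i}{8} = - \frac{i}{4} \approx - 0.25 i$)
$Y{\left(O \right)} = - \frac{9 i}{4}$ ($Y{\left(O \right)} = 9 \left(- \frac{i}{4}\right) = - \frac{9 i}{4}$)
$\frac{849579}{Y{\left(-25 \right)} \left(-421\right)} = \frac{849579}{- \frac{9 i}{4} \left(-421\right)} = \frac{849579}{\frac{3789}{4} i} = 849579 \left(- \frac{4 i}{3789}\right) = - \frac{1132772 i}{1263}$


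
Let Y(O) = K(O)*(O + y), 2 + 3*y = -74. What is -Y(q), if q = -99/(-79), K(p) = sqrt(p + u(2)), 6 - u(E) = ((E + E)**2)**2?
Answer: 5707*I*sqrt(1552429)/18723 ≈ 379.79*I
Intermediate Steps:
y = -76/3 (y = -2/3 + (1/3)*(-74) = -2/3 - 74/3 = -76/3 ≈ -25.333)
u(E) = 6 - 16*E**4 (u(E) = 6 - ((E + E)**2)**2 = 6 - ((2*E)**2)**2 = 6 - (4*E**2)**2 = 6 - 16*E**4)
K(p) = sqrt(-250 + p) (K(p) = sqrt(p + (6 - 16*2**4)) = sqrt(p + (6 - 16*16)) = sqrt(p + (6 - 256)) = sqrt(p - 250) = sqrt(-250 + p))
q = 99/79 (q = -99*(-1/79) = 99/79 ≈ 1.2532)
Y(O) = sqrt(-250 + O)*(-76/3 + O) (Y(O) = sqrt(-250 + O)*(O - 76/3) = sqrt(-250 + O)*(-76/3 + O))
-Y(q) = -sqrt(-250 + 99/79)*(-76/3 + 99/79) = -sqrt(-19651/79)*(-5707)/237 = -I*sqrt(1552429)/79*(-5707)/237 = -(-5707)*I*sqrt(1552429)/18723 = 5707*I*sqrt(1552429)/18723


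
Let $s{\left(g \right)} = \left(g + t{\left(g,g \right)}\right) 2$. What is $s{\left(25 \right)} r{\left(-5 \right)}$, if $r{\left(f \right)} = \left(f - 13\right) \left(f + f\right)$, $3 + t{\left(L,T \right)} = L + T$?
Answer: $25920$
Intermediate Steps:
$t{\left(L,T \right)} = -3 + L + T$ ($t{\left(L,T \right)} = -3 + \left(L + T\right) = -3 + L + T$)
$s{\left(g \right)} = -6 + 6 g$ ($s{\left(g \right)} = \left(g + \left(-3 + g + g\right)\right) 2 = \left(g + \left(-3 + 2 g\right)\right) 2 = \left(-3 + 3 g\right) 2 = -6 + 6 g$)
$r{\left(f \right)} = 2 f \left(-13 + f\right)$ ($r{\left(f \right)} = \left(-13 + f\right) 2 f = 2 f \left(-13 + f\right)$)
$s{\left(25 \right)} r{\left(-5 \right)} = \left(-6 + 6 \cdot 25\right) 2 \left(-5\right) \left(-13 - 5\right) = \left(-6 + 150\right) 2 \left(-5\right) \left(-18\right) = 144 \cdot 180 = 25920$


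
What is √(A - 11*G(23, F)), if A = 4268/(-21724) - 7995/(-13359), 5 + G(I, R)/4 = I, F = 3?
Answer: 4*I*√28936746319718041/24184243 ≈ 28.135*I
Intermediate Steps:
G(I, R) = -20 + 4*I
A = 9722264/24184243 (A = 4268*(-1/21724) - 7995*(-1/13359) = -1067/5431 + 2665/4453 = 9722264/24184243 ≈ 0.40201)
√(A - 11*G(23, F)) = √(9722264/24184243 - 11*(-20 + 4*23)) = √(9722264/24184243 - 11*(-20 + 92)) = √(9722264/24184243 - 11*72) = √(9722264/24184243 - 792) = √(-19144198192/24184243) = 4*I*√28936746319718041/24184243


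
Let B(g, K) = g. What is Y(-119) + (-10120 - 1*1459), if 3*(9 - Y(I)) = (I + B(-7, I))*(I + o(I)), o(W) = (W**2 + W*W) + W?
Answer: 1167958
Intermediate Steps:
o(W) = W + 2*W**2 (o(W) = (W**2 + W**2) + W = 2*W**2 + W = W + 2*W**2)
Y(I) = 9 - (-7 + I)*(I + I*(1 + 2*I))/3 (Y(I) = 9 - (I - 7)*(I + I*(1 + 2*I))/3 = 9 - (-7 + I)*(I + I*(1 + 2*I))/3)
Y(-119) + (-10120 - 1*1459) = (9 + 4*(-119)**2 - 2/3*(-119)**3 + (14/3)*(-119)) + (-10120 - 1*1459) = (9 + 4*14161 - 2/3*(-1685159) - 1666/3) + (-10120 - 1459) = (9 + 56644 + 3370318/3 - 1666/3) - 11579 = 1179537 - 11579 = 1167958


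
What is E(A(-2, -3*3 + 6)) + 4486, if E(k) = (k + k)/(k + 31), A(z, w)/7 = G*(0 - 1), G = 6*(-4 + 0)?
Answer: 893050/199 ≈ 4487.7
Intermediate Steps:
G = -24 (G = 6*(-4) = -24)
A(z, w) = 168 (A(z, w) = 7*(-24*(0 - 1)) = 7*(-24*(-1)) = 7*24 = 168)
E(k) = 2*k/(31 + k) (E(k) = (2*k)/(31 + k) = 2*k/(31 + k))
E(A(-2, -3*3 + 6)) + 4486 = 2*168/(31 + 168) + 4486 = 2*168/199 + 4486 = 2*168*(1/199) + 4486 = 336/199 + 4486 = 893050/199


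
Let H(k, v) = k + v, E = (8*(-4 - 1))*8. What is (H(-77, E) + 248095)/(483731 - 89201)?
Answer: 41283/65755 ≈ 0.62783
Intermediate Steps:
E = -320 (E = (8*(-5))*8 = -40*8 = -320)
(H(-77, E) + 248095)/(483731 - 89201) = ((-77 - 320) + 248095)/(483731 - 89201) = (-397 + 248095)/394530 = 247698*(1/394530) = 41283/65755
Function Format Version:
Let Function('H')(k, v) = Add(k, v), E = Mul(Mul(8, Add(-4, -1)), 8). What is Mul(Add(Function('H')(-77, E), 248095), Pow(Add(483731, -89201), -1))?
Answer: Rational(41283, 65755) ≈ 0.62783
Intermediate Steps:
E = -320 (E = Mul(Mul(8, -5), 8) = Mul(-40, 8) = -320)
Mul(Add(Function('H')(-77, E), 248095), Pow(Add(483731, -89201), -1)) = Mul(Add(Add(-77, -320), 248095), Pow(Add(483731, -89201), -1)) = Mul(Add(-397, 248095), Pow(394530, -1)) = Mul(247698, Rational(1, 394530)) = Rational(41283, 65755)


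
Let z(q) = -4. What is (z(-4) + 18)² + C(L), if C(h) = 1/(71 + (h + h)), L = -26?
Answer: 3725/19 ≈ 196.05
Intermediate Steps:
C(h) = 1/(71 + 2*h)
(z(-4) + 18)² + C(L) = (-4 + 18)² + 1/(71 + 2*(-26)) = 14² + 1/(71 - 52) = 196 + 1/19 = 3725/19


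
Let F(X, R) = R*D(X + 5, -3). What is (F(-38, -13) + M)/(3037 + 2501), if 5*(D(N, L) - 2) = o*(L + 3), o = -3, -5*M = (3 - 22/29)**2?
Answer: -1747/358266 ≈ -0.0048763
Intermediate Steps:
M = -845/841 (M = -(3 - 22/29)**2/5 = -(65/29)**2/5 = -1/5*4225/841 = -845/841 ≈ -1.0048)
D(N, L) = 1/5 - 3*L/5 (D(N, L) = 2 + (-3*(L + 3))/5 = 2 + (-3*(3 + L))/5 = 2 + (-9 - 3*L)/5 = 2 + (-9/5 - 3*L/5) = 1/5 - 3*L/5)
F(X, R) = 2*R (F(X, R) = R*(1/5 - 3/5*(-3)) = R*(1/5 + 9/5) = R*2 = 2*R)
(F(-38, -13) + M)/(3037 + 2501) = (2*(-13) - 845/841)/(3037 + 2501) = (-26 - 845/841)/5538 = -22711/841*1/5538 = -1747/358266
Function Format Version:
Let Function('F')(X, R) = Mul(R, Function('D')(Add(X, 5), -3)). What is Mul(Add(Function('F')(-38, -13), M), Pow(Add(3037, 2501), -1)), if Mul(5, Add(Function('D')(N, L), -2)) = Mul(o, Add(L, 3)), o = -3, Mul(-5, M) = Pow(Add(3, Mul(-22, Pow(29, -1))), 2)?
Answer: Rational(-1747, 358266) ≈ -0.0048763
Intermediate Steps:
M = Rational(-845, 841) (M = Mul(Rational(-1, 5), Pow(Add(3, Mul(-22, Pow(29, -1))), 2)) = Mul(Rational(-1, 5), Pow(Add(3, Mul(-22, Rational(1, 29))), 2)) = Mul(Rational(-1, 5), Pow(Add(3, Rational(-22, 29)), 2)) = Mul(Rational(-1, 5), Pow(Rational(65, 29), 2)) = Mul(Rational(-1, 5), Rational(4225, 841)) = Rational(-845, 841) ≈ -1.0048)
Function('D')(N, L) = Add(Rational(1, 5), Mul(Rational(-3, 5), L)) (Function('D')(N, L) = Add(2, Mul(Rational(1, 5), Mul(-3, Add(L, 3)))) = Add(2, Mul(Rational(1, 5), Mul(-3, Add(3, L)))) = Add(2, Mul(Rational(1, 5), Add(-9, Mul(-3, L)))) = Add(2, Add(Rational(-9, 5), Mul(Rational(-3, 5), L))) = Add(Rational(1, 5), Mul(Rational(-3, 5), L)))
Function('F')(X, R) = Mul(2, R) (Function('F')(X, R) = Mul(R, Add(Rational(1, 5), Mul(Rational(-3, 5), -3))) = Mul(R, Add(Rational(1, 5), Rational(9, 5))) = Mul(R, 2) = Mul(2, R))
Mul(Add(Function('F')(-38, -13), M), Pow(Add(3037, 2501), -1)) = Mul(Add(Mul(2, -13), Rational(-845, 841)), Pow(Add(3037, 2501), -1)) = Mul(Add(-26, Rational(-845, 841)), Pow(5538, -1)) = Mul(Rational(-22711, 841), Rational(1, 5538)) = Rational(-1747, 358266)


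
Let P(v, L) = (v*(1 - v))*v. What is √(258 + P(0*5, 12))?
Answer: √258 ≈ 16.062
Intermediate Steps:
P(v, L) = v²*(1 - v)
√(258 + P(0*5, 12)) = √(258 + (0*5)²*(1 - 0*5)) = √(258 + 0²*(1 - 1*0)) = √(258 + 0*(1 + 0)) = √(258 + 0*1) = √(258 + 0) = √258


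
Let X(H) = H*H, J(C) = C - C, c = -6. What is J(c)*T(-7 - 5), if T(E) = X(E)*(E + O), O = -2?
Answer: 0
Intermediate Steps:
J(C) = 0
X(H) = H**2
T(E) = E**2*(-2 + E) (T(E) = E**2*(E - 2) = E**2*(-2 + E))
J(c)*T(-7 - 5) = 0*((-7 - 5)**2*(-2 + (-7 - 5))) = 0*((-12)**2*(-2 - 12)) = 0*(144*(-14)) = 0*(-2016) = 0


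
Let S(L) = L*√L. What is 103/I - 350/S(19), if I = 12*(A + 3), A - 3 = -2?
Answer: 103/48 - 350*√19/361 ≈ -2.0802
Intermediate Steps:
A = 1 (A = 3 - 2 = 1)
S(L) = L^(3/2)
I = 48 (I = 12*(1 + 3) = 12*4 = 48)
103/I - 350/S(19) = 103/48 - 350*√19/361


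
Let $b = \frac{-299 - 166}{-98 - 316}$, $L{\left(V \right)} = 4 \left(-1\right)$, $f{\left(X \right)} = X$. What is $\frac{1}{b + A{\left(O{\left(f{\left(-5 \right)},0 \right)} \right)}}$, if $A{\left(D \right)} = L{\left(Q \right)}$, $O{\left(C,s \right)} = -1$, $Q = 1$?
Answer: $- \frac{138}{397} \approx -0.34761$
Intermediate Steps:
$L{\left(V \right)} = -4$
$b = \frac{155}{138}$ ($b = - \frac{465}{-414} = \left(-465\right) \left(- \frac{1}{414}\right) = \frac{155}{138} \approx 1.1232$)
$A{\left(D \right)} = -4$
$\frac{1}{b + A{\left(O{\left(f{\left(-5 \right)},0 \right)} \right)}} = \frac{1}{\frac{155}{138} - 4} = \frac{1}{- \frac{397}{138}} = - \frac{138}{397}$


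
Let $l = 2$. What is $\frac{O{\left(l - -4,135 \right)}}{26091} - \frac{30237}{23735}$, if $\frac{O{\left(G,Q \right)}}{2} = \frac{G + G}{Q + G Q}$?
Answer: $- \frac{9940303349}{7802800551} \approx -1.2739$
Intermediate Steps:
$O{\left(G,Q \right)} = \frac{4 G}{Q + G Q}$ ($O{\left(G,Q \right)} = 2 \frac{G + G}{Q + G Q} = 2 \frac{2 G}{Q + G Q} = \frac{4 G}{Q + G Q}$)
$\frac{O{\left(l - -4,135 \right)}}{26091} - \frac{30237}{23735} = \frac{4 \left(2 - -4\right) \frac{1}{135} \frac{1}{1 + \left(2 - -4\right)}}{26091} - \frac{30237}{23735} = 4 \left(2 + 4\right) \frac{1}{135} \frac{1}{1 + \left(2 + 4\right)} \frac{1}{26091} - \frac{30237}{23735} = 4 \cdot 6 \cdot \frac{1}{135} \frac{1}{1 + 6} \cdot \frac{1}{26091} - \frac{30237}{23735} = 4 \cdot 6 \cdot \frac{1}{135} \cdot \frac{1}{7} \cdot \frac{1}{26091} - \frac{30237}{23735} = \frac{8}{315} \cdot \frac{1}{26091} - \frac{30237}{23735} = \frac{8}{8218665} - \frac{30237}{23735} = - \frac{9940303349}{7802800551}$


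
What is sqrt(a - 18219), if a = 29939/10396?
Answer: I*sqrt(492185066215)/5198 ≈ 134.97*I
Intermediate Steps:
a = 29939/10396 (a = 29939*(1/10396) = 29939/10396 ≈ 2.8799)
sqrt(a - 18219) = sqrt(29939/10396 - 18219) = sqrt(-189374785/10396) = I*sqrt(492185066215)/5198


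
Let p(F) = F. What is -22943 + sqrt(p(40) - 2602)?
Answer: -22943 + I*sqrt(2562) ≈ -22943.0 + 50.616*I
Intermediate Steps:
-22943 + sqrt(p(40) - 2602) = -22943 + sqrt(40 - 2602) = -22943 + sqrt(-2562) = -22943 + I*sqrt(2562)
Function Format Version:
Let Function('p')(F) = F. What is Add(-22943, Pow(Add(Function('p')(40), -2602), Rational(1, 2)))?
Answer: Add(-22943, Mul(I, Pow(2562, Rational(1, 2)))) ≈ Add(-22943., Mul(50.616, I))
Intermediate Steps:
Add(-22943, Pow(Add(Function('p')(40), -2602), Rational(1, 2))) = Add(-22943, Pow(Add(40, -2602), Rational(1, 2))) = Add(-22943, Pow(-2562, Rational(1, 2))) = Add(-22943, Mul(I, Pow(2562, Rational(1, 2))))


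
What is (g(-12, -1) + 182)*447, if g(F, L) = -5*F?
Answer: 108174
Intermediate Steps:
(g(-12, -1) + 182)*447 = (-5*(-12) + 182)*447 = (60 + 182)*447 = 242*447 = 108174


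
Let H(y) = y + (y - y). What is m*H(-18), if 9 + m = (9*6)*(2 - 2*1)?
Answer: 162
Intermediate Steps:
H(y) = y (H(y) = y + 0 = y)
m = -9 (m = -9 + (9*6)*(2 - 2*1) = -9 + 54*(2 - 2) = -9 + 54*0 = -9 + 0 = -9)
m*H(-18) = -9*(-18) = 162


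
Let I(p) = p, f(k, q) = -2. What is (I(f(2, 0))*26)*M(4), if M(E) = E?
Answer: -208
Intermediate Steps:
(I(f(2, 0))*26)*M(4) = -2*26*4 = -52*4 = -208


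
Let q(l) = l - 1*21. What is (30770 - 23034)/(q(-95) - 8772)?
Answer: -967/1111 ≈ -0.87039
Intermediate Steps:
q(l) = -21 + l (q(l) = l - 21 = -21 + l)
(30770 - 23034)/(q(-95) - 8772) = (30770 - 23034)/((-21 - 95) - 8772) = 7736/(-116 - 8772) = 7736/(-8888) = 7736*(-1/8888) = -967/1111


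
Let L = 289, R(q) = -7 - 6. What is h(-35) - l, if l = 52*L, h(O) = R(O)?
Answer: -15041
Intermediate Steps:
R(q) = -13
h(O) = -13
l = 15028 (l = 52*289 = 15028)
h(-35) - l = -13 - 1*15028 = -13 - 15028 = -15041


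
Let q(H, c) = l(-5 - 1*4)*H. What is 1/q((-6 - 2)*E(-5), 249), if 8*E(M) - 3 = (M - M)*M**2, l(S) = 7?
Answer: -1/21 ≈ -0.047619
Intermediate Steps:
E(M) = 3/8 (E(M) = 3/8 + ((M - M)*M**2)/8 = 3/8 + (0*M**2)/8 = 3/8 + (1/8)*0 = 3/8 + 0 = 3/8)
q(H, c) = 7*H
1/q((-6 - 2)*E(-5), 249) = 1/(7*((-6 - 2)*(3/8))) = 1/(7*(-8*3/8)) = 1/(7*(-3)) = 1/(-21) = -1/21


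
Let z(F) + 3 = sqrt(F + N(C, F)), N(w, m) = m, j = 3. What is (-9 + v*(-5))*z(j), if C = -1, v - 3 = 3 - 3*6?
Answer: -153 + 51*sqrt(6) ≈ -28.076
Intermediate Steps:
v = -12 (v = 3 + (3 - 3*6) = 3 + (3 - 18) = 3 - 15 = -12)
z(F) = -3 + sqrt(2)*sqrt(F) (z(F) = -3 + sqrt(F + F) = -3 + sqrt(2*F) = -3 + sqrt(2)*sqrt(F))
(-9 + v*(-5))*z(j) = (-9 - 12*(-5))*(-3 + sqrt(2)*sqrt(3)) = (-9 + 60)*(-3 + sqrt(6)) = 51*(-3 + sqrt(6)) = -153 + 51*sqrt(6)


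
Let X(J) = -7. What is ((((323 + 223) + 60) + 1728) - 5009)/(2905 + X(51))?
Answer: -2675/2898 ≈ -0.92305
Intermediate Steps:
((((323 + 223) + 60) + 1728) - 5009)/(2905 + X(51)) = ((((323 + 223) + 60) + 1728) - 5009)/(2905 - 7) = (((546 + 60) + 1728) - 5009)/2898 = ((606 + 1728) - 5009)*(1/2898) = (2334 - 5009)*(1/2898) = -2675*1/2898 = -2675/2898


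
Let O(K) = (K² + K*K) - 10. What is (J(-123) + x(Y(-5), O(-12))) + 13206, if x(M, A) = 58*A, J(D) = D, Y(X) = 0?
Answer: 29207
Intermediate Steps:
O(K) = -10 + 2*K² (O(K) = (K² + K²) - 10 = 2*K² - 10 = -10 + 2*K²)
(J(-123) + x(Y(-5), O(-12))) + 13206 = (-123 + 58*(-10 + 2*(-12)²)) + 13206 = (-123 + 58*(-10 + 2*144)) + 13206 = (-123 + 58*(-10 + 288)) + 13206 = (-123 + 58*278) + 13206 = (-123 + 16124) + 13206 = 16001 + 13206 = 29207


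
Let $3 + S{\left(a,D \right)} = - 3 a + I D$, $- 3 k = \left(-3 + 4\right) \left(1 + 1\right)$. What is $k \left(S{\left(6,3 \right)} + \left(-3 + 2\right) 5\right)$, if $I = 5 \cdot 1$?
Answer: $\frac{22}{3} \approx 7.3333$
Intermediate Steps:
$I = 5$
$k = - \frac{2}{3}$ ($k = - \frac{\left(-3 + 4\right) \left(1 + 1\right)}{3} = - \frac{1 \cdot 2}{3} = \left(- \frac{1}{3}\right) 2 = - \frac{2}{3} \approx -0.66667$)
$S{\left(a,D \right)} = -3 - 3 a + 5 D$ ($S{\left(a,D \right)} = -3 + \left(- 3 a + 5 D\right) = -3 - 3 a + 5 D$)
$k \left(S{\left(6,3 \right)} + \left(-3 + 2\right) 5\right) = - \frac{2 \left(\left(-3 - 18 + 5 \cdot 3\right) + \left(-3 + 2\right) 5\right)}{3} = - \frac{2 \left(\left(-3 - 18 + 15\right) - 5\right)}{3} = - \frac{2 \left(-6 - 5\right)}{3} = \left(- \frac{2}{3}\right) \left(-11\right) = \frac{22}{3}$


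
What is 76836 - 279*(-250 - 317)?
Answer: 235029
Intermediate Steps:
76836 - 279*(-250 - 317) = 76836 - 279*(-567) = 76836 - 1*(-158193) = 76836 + 158193 = 235029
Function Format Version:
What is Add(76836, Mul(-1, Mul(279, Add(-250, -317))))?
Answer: 235029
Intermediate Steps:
Add(76836, Mul(-1, Mul(279, Add(-250, -317)))) = Add(76836, Mul(-1, Mul(279, -567))) = Add(76836, Mul(-1, -158193)) = Add(76836, 158193) = 235029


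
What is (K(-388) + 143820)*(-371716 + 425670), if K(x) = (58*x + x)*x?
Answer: 486984271864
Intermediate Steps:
K(x) = 59*x**2 (K(x) = (59*x)*x = 59*x**2)
(K(-388) + 143820)*(-371716 + 425670) = (59*(-388)**2 + 143820)*(-371716 + 425670) = (59*150544 + 143820)*53954 = (8882096 + 143820)*53954 = 9025916*53954 = 486984271864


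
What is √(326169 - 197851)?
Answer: √128318 ≈ 358.21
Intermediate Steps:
√(326169 - 197851) = √128318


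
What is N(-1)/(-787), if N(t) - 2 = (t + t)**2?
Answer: -6/787 ≈ -0.0076239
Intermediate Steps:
N(t) = 2 + 4*t**2 (N(t) = 2 + (t + t)**2 = 2 + (2*t)**2 = 2 + 4*t**2)
N(-1)/(-787) = (2 + 4*(-1)**2)/(-787) = (2 + 4*1)*(-1/787) = (2 + 4)*(-1/787) = 6*(-1/787) = -6/787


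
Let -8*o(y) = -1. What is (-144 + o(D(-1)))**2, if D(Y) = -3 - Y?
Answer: 1324801/64 ≈ 20700.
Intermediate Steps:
o(y) = 1/8 (o(y) = -1/8*(-1) = 1/8)
(-144 + o(D(-1)))**2 = (-144 + 1/8)**2 = (-1151/8)**2 = 1324801/64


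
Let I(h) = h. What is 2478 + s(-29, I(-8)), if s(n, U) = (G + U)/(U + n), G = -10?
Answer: 91704/37 ≈ 2478.5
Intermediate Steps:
s(n, U) = (-10 + U)/(U + n)
2478 + s(-29, I(-8)) = 2478 + (-10 - 8)/(-8 - 29) = 2478 - 18/(-37) = 2478 - 1/37*(-18) = 2478 + 18/37 = 91704/37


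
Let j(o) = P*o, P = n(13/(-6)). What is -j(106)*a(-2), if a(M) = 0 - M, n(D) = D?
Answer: 1378/3 ≈ 459.33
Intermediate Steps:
a(M) = -M
P = -13/6 (P = 13/(-6) = 13*(-⅙) = -13/6 ≈ -2.1667)
j(o) = -13*o/6
-j(106)*a(-2) = -(-13/6*106)*(-1*(-2)) = -(-689)*2/3 = -1*(-1378/3) = 1378/3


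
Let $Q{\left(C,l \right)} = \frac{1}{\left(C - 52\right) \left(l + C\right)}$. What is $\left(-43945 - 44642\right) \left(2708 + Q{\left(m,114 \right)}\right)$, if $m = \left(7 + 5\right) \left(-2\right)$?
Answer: $- \frac{182319123117}{760} \approx -2.3989 \cdot 10^{8}$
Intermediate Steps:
$m = -24$ ($m = 12 \left(-2\right) = -24$)
$Q{\left(C,l \right)} = \frac{1}{\left(-52 + C\right) \left(C + l\right)}$
$\left(-43945 - 44642\right) \left(2708 + Q{\left(m,114 \right)}\right) = \left(-43945 - 44642\right) \left(2708 + \frac{1}{\left(-24\right)^{2} - -1248 - 5928 - 2736}\right) = - 88587 \left(2708 + \frac{1}{576 + 1248 - 5928 - 2736}\right) = - 88587 \left(2708 + \frac{1}{-6840}\right) = - 88587 \left(2708 - \frac{1}{6840}\right) = \left(-88587\right) \frac{18522719}{6840} = - \frac{182319123117}{760}$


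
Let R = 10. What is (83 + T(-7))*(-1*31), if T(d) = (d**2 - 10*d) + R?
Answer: -6572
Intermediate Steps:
T(d) = 10 + d**2 - 10*d (T(d) = (d**2 - 10*d) + 10 = 10 + d**2 - 10*d)
(83 + T(-7))*(-1*31) = (83 + (10 + (-7)**2 - 10*(-7)))*(-1*31) = (83 + (10 + 49 + 70))*(-31) = (83 + 129)*(-31) = 212*(-31) = -6572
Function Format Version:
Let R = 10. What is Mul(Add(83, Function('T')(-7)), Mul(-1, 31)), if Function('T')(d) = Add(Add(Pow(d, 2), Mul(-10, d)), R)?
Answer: -6572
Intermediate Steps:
Function('T')(d) = Add(10, Pow(d, 2), Mul(-10, d)) (Function('T')(d) = Add(Add(Pow(d, 2), Mul(-10, d)), 10) = Add(10, Pow(d, 2), Mul(-10, d)))
Mul(Add(83, Function('T')(-7)), Mul(-1, 31)) = Mul(Add(83, Add(10, Pow(-7, 2), Mul(-10, -7))), Mul(-1, 31)) = Mul(Add(83, Add(10, 49, 70)), -31) = Mul(Add(83, 129), -31) = Mul(212, -31) = -6572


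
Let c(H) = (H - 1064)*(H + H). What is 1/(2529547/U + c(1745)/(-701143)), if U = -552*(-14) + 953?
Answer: 6086622383/1752942126331 ≈ 0.0034722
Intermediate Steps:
c(H) = 2*H*(-1064 + H) (c(H) = (-1064 + H)*(2*H) = 2*H*(-1064 + H))
U = 8681 (U = 7728 + 953 = 8681)
1/(2529547/U + c(1745)/(-701143)) = 1/(2529547/8681 + (2*1745*(-1064 + 1745))/(-701143)) = 1/(2529547*(1/8681) + (2*1745*681)*(-1/701143)) = 1/(2529547/8681 + 2376690*(-1/701143)) = 1/(2529547/8681 - 2376690/701143) = 1/(1752942126331/6086622383) = 6086622383/1752942126331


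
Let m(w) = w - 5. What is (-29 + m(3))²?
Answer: 961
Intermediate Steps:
m(w) = -5 + w
(-29 + m(3))² = (-29 + (-5 + 3))² = (-29 - 2)² = (-31)² = 961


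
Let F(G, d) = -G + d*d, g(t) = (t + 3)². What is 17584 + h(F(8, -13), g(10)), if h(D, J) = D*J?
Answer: 44793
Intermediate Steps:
g(t) = (3 + t)²
F(G, d) = d² - G (F(G, d) = -G + d² = d² - G)
17584 + h(F(8, -13), g(10)) = 17584 + ((-13)² - 1*8)*(3 + 10)² = 17584 + (169 - 8)*13² = 17584 + 161*169 = 17584 + 27209 = 44793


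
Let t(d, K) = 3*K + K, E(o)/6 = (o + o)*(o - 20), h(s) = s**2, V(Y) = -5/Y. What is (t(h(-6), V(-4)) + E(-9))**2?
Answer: 9840769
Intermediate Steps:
E(o) = 12*o*(-20 + o) (E(o) = 6*((o + o)*(o - 20)) = 6*((2*o)*(-20 + o)) = 6*(2*o*(-20 + o)) = 12*o*(-20 + o))
t(d, K) = 4*K
(t(h(-6), V(-4)) + E(-9))**2 = (4*(-5/(-4)) + 12*(-9)*(-20 - 9))**2 = (4*(-5*(-1/4)) + 12*(-9)*(-29))**2 = (4*(5/4) + 3132)**2 = (5 + 3132)**2 = 3137**2 = 9840769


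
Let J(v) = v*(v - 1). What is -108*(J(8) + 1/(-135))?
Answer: -30236/5 ≈ -6047.2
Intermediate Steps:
J(v) = v*(-1 + v)
-108*(J(8) + 1/(-135)) = -108*(8*(-1 + 8) + 1/(-135)) = -108*(8*7 - 1/135) = -108*(56 - 1/135) = -108*7559/135 = -30236/5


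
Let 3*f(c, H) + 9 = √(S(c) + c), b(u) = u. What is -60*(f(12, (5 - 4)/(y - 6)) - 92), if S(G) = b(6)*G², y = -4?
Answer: 5700 - 40*√219 ≈ 5108.1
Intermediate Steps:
S(G) = 6*G²
f(c, H) = -3 + √(c + 6*c²)/3 (f(c, H) = -3 + √(6*c² + c)/3 = -3 + √(c + 6*c²)/3)
-60*(f(12, (5 - 4)/(y - 6)) - 92) = -60*((-3 + √(12*(1 + 6*12))/3) - 92) = -60*((-3 + √(12*(1 + 72))/3) - 92) = -60*((-3 + √(12*73)/3) - 92) = -60*((-3 + √876/3) - 92) = -60*((-3 + (2*√219)/3) - 92) = -60*((-3 + 2*√219/3) - 92) = -60*(-95 + 2*√219/3) = 5700 - 40*√219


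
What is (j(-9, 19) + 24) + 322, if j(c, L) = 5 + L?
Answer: 370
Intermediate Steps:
(j(-9, 19) + 24) + 322 = ((5 + 19) + 24) + 322 = (24 + 24) + 322 = 48 + 322 = 370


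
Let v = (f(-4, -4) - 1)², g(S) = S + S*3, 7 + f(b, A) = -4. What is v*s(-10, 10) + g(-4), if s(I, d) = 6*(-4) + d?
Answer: -2032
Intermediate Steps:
f(b, A) = -11 (f(b, A) = -7 - 4 = -11)
s(I, d) = -24 + d
g(S) = 4*S (g(S) = S + 3*S = 4*S)
v = 144 (v = (-11 - 1)² = (-12)² = 144)
v*s(-10, 10) + g(-4) = 144*(-24 + 10) + 4*(-4) = 144*(-14) - 16 = -2016 - 16 = -2032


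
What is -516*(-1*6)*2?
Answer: 6192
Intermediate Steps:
-516*(-1*6)*2 = -(-3096)*2 = -516*(-12) = 6192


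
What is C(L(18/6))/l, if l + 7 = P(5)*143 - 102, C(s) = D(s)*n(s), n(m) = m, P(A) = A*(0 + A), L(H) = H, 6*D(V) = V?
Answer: 3/6932 ≈ 0.00043278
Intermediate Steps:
D(V) = V/6
P(A) = A² (P(A) = A*A = A²)
C(s) = s²/6 (C(s) = (s/6)*s = s²/6)
l = 3466 (l = -7 + (5²*143 - 102) = -7 + (25*143 - 102) = -7 + (3575 - 102) = -7 + 3473 = 3466)
C(L(18/6))/l = ((18/6)²/6)/3466 = ((18*(⅙))²/6)*(1/3466) = ((⅙)*3²)*(1/3466) = ((⅙)*9)*(1/3466) = (3/2)*(1/3466) = 3/6932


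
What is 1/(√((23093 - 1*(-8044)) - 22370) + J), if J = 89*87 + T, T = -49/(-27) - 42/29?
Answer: 4747372848/36755273107873 - 613089*√8767/36755273107873 ≈ 0.00012760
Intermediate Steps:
T = 287/783 (T = -49*(-1/27) - 42*1/29 = 49/27 - 42/29 = 287/783 ≈ 0.36654)
J = 6063056/783 (J = 89*87 + 287/783 = 7743 + 287/783 = 6063056/783 ≈ 7743.4)
1/(√((23093 - 1*(-8044)) - 22370) + J) = 1/(√((23093 - 1*(-8044)) - 22370) + 6063056/783) = 1/(√((23093 + 8044) - 22370) + 6063056/783) = 1/(√(31137 - 22370) + 6063056/783) = 1/(√8767 + 6063056/783) = 1/(6063056/783 + √8767)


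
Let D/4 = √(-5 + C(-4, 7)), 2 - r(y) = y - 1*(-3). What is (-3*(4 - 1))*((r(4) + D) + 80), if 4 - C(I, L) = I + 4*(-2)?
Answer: -675 - 36*√11 ≈ -794.40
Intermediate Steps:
r(y) = -1 - y (r(y) = 2 - (y - 1*(-3)) = 2 - (y + 3) = 2 - (3 + y) = 2 + (-3 - y) = -1 - y)
C(I, L) = 12 - I (C(I, L) = 4 - (I + 4*(-2)) = 4 - (I - 8) = 4 - (-8 + I) = 4 + (8 - I) = 12 - I)
D = 4*√11 (D = 4*√(-5 + (12 - 1*(-4))) = 4*√(-5 + (12 + 4)) = 4*√(-5 + 16) = 4*√11 ≈ 13.266)
(-3*(4 - 1))*((r(4) + D) + 80) = (-3*(4 - 1))*(((-1 - 1*4) + 4*√11) + 80) = (-3*3)*(((-1 - 4) + 4*√11) + 80) = (-1*9)*((-5 + 4*√11) + 80) = -9*(75 + 4*√11) = -675 - 36*√11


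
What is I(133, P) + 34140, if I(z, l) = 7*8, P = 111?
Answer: 34196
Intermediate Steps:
I(z, l) = 56
I(133, P) + 34140 = 56 + 34140 = 34196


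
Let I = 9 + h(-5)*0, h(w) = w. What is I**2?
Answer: 81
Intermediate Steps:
I = 9 (I = 9 - 5*0 = 9 + 0 = 9)
I**2 = 9**2 = 81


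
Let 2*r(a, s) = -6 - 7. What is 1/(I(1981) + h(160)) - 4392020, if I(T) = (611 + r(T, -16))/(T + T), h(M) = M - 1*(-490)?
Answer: -22626848156256/5151809 ≈ -4.3920e+6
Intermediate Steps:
r(a, s) = -13/2 (r(a, s) = (-6 - 7)/2 = (½)*(-13) = -13/2)
h(M) = 490 + M (h(M) = M + 490 = 490 + M)
I(T) = 1209/(4*T) (I(T) = (611 - 13/2)/(T + T) = 1209/(2*((2*T))) = 1209*(1/(2*T))/2 = 1209/(4*T))
1/(I(1981) + h(160)) - 4392020 = 1/((1209/4)/1981 + (490 + 160)) - 4392020 = 1/((1209/4)*(1/1981) + 650) - 4392020 = 1/(1209/7924 + 650) - 4392020 = 1/(5151809/7924) - 4392020 = 7924/5151809 - 4392020 = -22626848156256/5151809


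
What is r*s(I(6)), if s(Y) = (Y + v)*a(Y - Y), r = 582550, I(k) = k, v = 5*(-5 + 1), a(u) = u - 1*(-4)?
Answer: -32622800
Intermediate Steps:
a(u) = 4 + u (a(u) = u + 4 = 4 + u)
v = -20 (v = 5*(-4) = -20)
s(Y) = -80 + 4*Y (s(Y) = (Y - 20)*(4 + (Y - Y)) = (-20 + Y)*(4 + 0) = (-20 + Y)*4 = -80 + 4*Y)
r*s(I(6)) = 582550*(-80 + 4*6) = 582550*(-80 + 24) = 582550*(-56) = -32622800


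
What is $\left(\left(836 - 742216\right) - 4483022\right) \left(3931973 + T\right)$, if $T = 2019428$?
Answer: $-31092511287202$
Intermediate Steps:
$\left(\left(836 - 742216\right) - 4483022\right) \left(3931973 + T\right) = \left(\left(836 - 742216\right) - 4483022\right) \left(3931973 + 2019428\right) = \left(\left(836 - 742216\right) - 4483022\right) 5951401 = \left(-741380 - 4483022\right) 5951401 = \left(-5224402\right) 5951401 = -31092511287202$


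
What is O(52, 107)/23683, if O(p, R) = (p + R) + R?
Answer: 266/23683 ≈ 0.011232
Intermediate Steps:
O(p, R) = p + 2*R (O(p, R) = (R + p) + R = p + 2*R)
O(52, 107)/23683 = (52 + 2*107)/23683 = (52 + 214)*(1/23683) = 266*(1/23683) = 266/23683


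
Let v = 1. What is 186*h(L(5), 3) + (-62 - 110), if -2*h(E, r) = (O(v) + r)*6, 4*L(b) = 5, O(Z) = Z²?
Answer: -2404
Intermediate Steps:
L(b) = 5/4 (L(b) = (¼)*5 = 5/4)
h(E, r) = -3 - 3*r (h(E, r) = -(1² + r)*6/2 = -(1 + r)*6/2 = -(6 + 6*r)/2 = -3 - 3*r)
186*h(L(5), 3) + (-62 - 110) = 186*(-3 - 3*3) + (-62 - 110) = 186*(-3 - 9) - 172 = 186*(-12) - 172 = -2232 - 172 = -2404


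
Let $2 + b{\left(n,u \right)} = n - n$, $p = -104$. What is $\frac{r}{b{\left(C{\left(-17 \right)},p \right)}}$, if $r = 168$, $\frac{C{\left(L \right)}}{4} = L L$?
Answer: $-84$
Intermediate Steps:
$C{\left(L \right)} = 4 L^{2}$ ($C{\left(L \right)} = 4 L L = 4 L^{2}$)
$b{\left(n,u \right)} = -2$ ($b{\left(n,u \right)} = -2 + \left(n - n\right) = -2 + 0 = -2$)
$\frac{r}{b{\left(C{\left(-17 \right)},p \right)}} = \frac{168}{-2} = 168 \left(- \frac{1}{2}\right) = -84$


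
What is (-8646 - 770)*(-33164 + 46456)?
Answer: -125157472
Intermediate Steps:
(-8646 - 770)*(-33164 + 46456) = -9416*13292 = -125157472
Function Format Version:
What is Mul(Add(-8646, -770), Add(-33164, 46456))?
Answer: -125157472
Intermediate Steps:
Mul(Add(-8646, -770), Add(-33164, 46456)) = Mul(-9416, 13292) = -125157472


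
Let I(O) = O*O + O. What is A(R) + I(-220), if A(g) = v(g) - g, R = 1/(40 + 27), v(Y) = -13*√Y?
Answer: 3228059/67 - 13*√67/67 ≈ 48178.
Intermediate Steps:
I(O) = O + O² (I(O) = O² + O = O + O²)
R = 1/67 ≈ 0.014925
A(g) = -g - 13*√g (A(g) = -13*√g - g = -g - 13*√g)
A(R) + I(-220) = (-1*1/67 - 13*√67/67) - 220*(1 - 220) = (-1/67 - 13*√67/67) - 220*(-219) = (-1/67 - 13*√67/67) + 48180 = 3228059/67 - 13*√67/67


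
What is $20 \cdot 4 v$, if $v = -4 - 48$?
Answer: $-4160$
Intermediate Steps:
$v = -52$ ($v = -4 - 48 = -52$)
$20 \cdot 4 v = 20 \cdot 4 \left(-52\right) = 20 \left(-208\right) = -4160$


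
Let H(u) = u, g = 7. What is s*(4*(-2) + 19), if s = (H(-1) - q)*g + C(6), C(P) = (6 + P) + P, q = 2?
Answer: -33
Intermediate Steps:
C(P) = 6 + 2*P
s = -3 (s = (-1 - 1*2)*7 + (6 + 2*6) = (-1 - 2)*7 + (6 + 12) = -3*7 + 18 = -21 + 18 = -3)
s*(4*(-2) + 19) = -3*(4*(-2) + 19) = -3*(-8 + 19) = -3*11 = -33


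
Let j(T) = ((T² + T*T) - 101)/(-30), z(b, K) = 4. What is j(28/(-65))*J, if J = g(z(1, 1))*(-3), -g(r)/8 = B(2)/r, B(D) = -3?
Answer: -1275471/21125 ≈ -60.377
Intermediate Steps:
g(r) = 24/r (g(r) = -(-24)/r = 24/r)
j(T) = 101/30 - T²/15 (j(T) = ((T² + T²) - 101)*(-1/30) = (2*T² - 101)*(-1/30) = (-101 + 2*T²)*(-1/30) = 101/30 - T²/15)
J = -18 (J = (24/4)*(-3) = (24*(¼))*(-3) = 6*(-3) = -18)
j(28/(-65))*J = (101/30 - (28/(-65))²/15)*(-18) = (101/30 - (28*(-1/65))²/15)*(-18) = (101/30 - (-28/65)²/15)*(-18) = (101/30 - 1/15*784/4225)*(-18) = (101/30 - 784/63375)*(-18) = (141719/42250)*(-18) = -1275471/21125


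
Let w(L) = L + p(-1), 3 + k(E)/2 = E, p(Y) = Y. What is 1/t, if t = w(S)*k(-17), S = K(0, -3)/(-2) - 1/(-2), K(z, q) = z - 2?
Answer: -1/20 ≈ -0.050000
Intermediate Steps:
K(z, q) = -2 + z
S = 3/2 (S = (-2 + 0)/(-2) - 1/(-2) = -2*(-1/2) - 1*(-1/2) = 1 + 1/2 = 3/2 ≈ 1.5000)
k(E) = -6 + 2*E
w(L) = -1 + L (w(L) = L - 1 = -1 + L)
t = -20 (t = (-1 + 3/2)*(-6 + 2*(-17)) = (-6 - 34)/2 = (1/2)*(-40) = -20)
1/t = 1/(-20) = -1/20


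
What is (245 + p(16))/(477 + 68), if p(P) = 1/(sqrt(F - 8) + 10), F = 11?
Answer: 4755/10573 - sqrt(3)/52865 ≈ 0.44970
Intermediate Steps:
p(P) = 1/(10 + sqrt(3)) (p(P) = 1/(sqrt(11 - 8) + 10) = 1/(sqrt(3) + 10) = 1/(10 + sqrt(3)))
(245 + p(16))/(477 + 68) = (245 + (10/97 - sqrt(3)/97))/(477 + 68) = (23775/97 - sqrt(3)/97)/545 = (23775/97 - sqrt(3)/97)*(1/545) = 4755/10573 - sqrt(3)/52865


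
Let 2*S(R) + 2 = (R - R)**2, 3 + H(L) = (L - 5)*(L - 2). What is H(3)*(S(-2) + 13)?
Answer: -60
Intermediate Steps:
H(L) = -3 + (-5 + L)*(-2 + L) (H(L) = -3 + (L - 5)*(L - 2) = -3 + (-5 + L)*(-2 + L))
S(R) = -1 (S(R) = -1 + (R - R)**2/2 = -1 + (1/2)*0**2 = -1 + (1/2)*0 = -1 + 0 = -1)
H(3)*(S(-2) + 13) = (7 + 3**2 - 7*3)*(-1 + 13) = (7 + 9 - 21)*12 = -5*12 = -60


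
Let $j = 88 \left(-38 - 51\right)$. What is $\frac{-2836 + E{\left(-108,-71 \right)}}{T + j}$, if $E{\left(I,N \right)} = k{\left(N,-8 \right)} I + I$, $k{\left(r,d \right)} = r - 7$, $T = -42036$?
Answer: $- \frac{10}{91} \approx -0.10989$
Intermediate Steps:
$k{\left(r,d \right)} = -7 + r$ ($k{\left(r,d \right)} = r - 7 = -7 + r$)
$j = -7832$ ($j = 88 \left(-89\right) = -7832$)
$E{\left(I,N \right)} = I + I \left(-7 + N\right)$ ($E{\left(I,N \right)} = \left(-7 + N\right) I + I = I \left(-7 + N\right) + I = I + I \left(-7 + N\right)$)
$\frac{-2836 + E{\left(-108,-71 \right)}}{T + j} = \frac{-2836 - 108 \left(-6 - 71\right)}{-42036 - 7832} = \frac{-2836 - -8316}{-49868} = \left(-2836 + 8316\right) \left(- \frac{1}{49868}\right) = 5480 \left(- \frac{1}{49868}\right) = - \frac{10}{91}$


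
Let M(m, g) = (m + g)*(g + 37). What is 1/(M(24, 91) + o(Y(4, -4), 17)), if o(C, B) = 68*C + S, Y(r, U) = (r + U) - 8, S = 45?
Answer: 1/14221 ≈ 7.0319e-5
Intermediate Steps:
Y(r, U) = -8 + U + r (Y(r, U) = (U + r) - 8 = -8 + U + r)
o(C, B) = 45 + 68*C (o(C, B) = 68*C + 45 = 45 + 68*C)
M(m, g) = (37 + g)*(g + m) (M(m, g) = (g + m)*(37 + g) = (37 + g)*(g + m))
1/(M(24, 91) + o(Y(4, -4), 17)) = 1/((91² + 37*91 + 37*24 + 91*24) + (45 + 68*(-8 - 4 + 4))) = 1/((8281 + 3367 + 888 + 2184) + (45 + 68*(-8))) = 1/(14720 + (45 - 544)) = 1/(14720 - 499) = 1/14221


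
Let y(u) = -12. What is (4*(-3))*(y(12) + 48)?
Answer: -432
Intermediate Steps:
(4*(-3))*(y(12) + 48) = (4*(-3))*(-12 + 48) = -12*36 = -432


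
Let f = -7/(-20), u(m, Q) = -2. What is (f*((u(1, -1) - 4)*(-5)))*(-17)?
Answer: -357/2 ≈ -178.50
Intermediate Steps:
f = 7/20 (f = -7*(-1/20) = 7/20 ≈ 0.35000)
(f*((u(1, -1) - 4)*(-5)))*(-17) = (7*((-2 - 4)*(-5))/20)*(-17) = (7*(-6*(-5))/20)*(-17) = ((7/20)*30)*(-17) = (21/2)*(-17) = -357/2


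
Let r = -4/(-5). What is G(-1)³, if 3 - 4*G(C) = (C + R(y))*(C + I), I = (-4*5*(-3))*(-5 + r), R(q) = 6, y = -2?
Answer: 31855013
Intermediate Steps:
r = ⅘ (r = -4*(-⅕) = ⅘ ≈ 0.80000)
I = -252 (I = (-4*5*(-3))*(-5 + ⅘) = -20*(-3)*(-21/5) = 60*(-21/5) = -252)
G(C) = ¾ - (-252 + C)*(6 + C)/4 (G(C) = ¾ - (C + 6)*(C - 252)/4 = ¾ - (6 + C)*(-252 + C)/4 = ¾ - (-252 + C)*(6 + C)/4)
G(-1)³ = (1515/4 - ¼*(-1)² + (123/2)*(-1))³ = (1515/4 - ¼*1 - 123/2)³ = (1515/4 - ¼ - 123/2)³ = 317³ = 31855013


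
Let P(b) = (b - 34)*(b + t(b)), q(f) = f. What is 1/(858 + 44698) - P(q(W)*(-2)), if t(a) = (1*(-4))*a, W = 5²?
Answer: 574005601/45556 ≈ 12600.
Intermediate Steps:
W = 25
t(a) = -4*a
P(b) = -3*b*(-34 + b) (P(b) = (b - 34)*(b - 4*b) = (-34 + b)*(-3*b) = -3*b*(-34 + b))
1/(858 + 44698) - P(q(W)*(-2)) = 1/(858 + 44698) - 3*25*(-2)*(34 - 25*(-2)) = 1/45556 - 3*(-50)*(34 - 1*(-50)) = 1/45556 - 3*(-50)*(34 + 50) = 1/45556 - 3*(-50)*84 = 1/45556 - 1*(-12600) = 1/45556 + 12600 = 574005601/45556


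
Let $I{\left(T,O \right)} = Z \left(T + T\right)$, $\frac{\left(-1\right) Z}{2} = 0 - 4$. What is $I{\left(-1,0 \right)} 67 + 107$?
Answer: $-965$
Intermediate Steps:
$Z = 8$ ($Z = - 2 \left(0 - 4\right) = \left(-2\right) \left(-4\right) = 8$)
$I{\left(T,O \right)} = 16 T$ ($I{\left(T,O \right)} = 8 \left(T + T\right) = 8 \cdot 2 T = 16 T$)
$I{\left(-1,0 \right)} 67 + 107 = 16 \left(-1\right) 67 + 107 = \left(-16\right) 67 + 107 = -1072 + 107 = -965$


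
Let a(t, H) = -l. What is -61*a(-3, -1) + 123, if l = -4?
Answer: -121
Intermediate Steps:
a(t, H) = 4 (a(t, H) = -1*(-4) = 4)
-61*a(-3, -1) + 123 = -61*4 + 123 = -244 + 123 = -121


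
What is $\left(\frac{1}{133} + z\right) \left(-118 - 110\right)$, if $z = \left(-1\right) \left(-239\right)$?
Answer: $- \frac{381456}{7} \approx -54494.0$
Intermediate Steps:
$z = 239$
$\left(\frac{1}{133} + z\right) \left(-118 - 110\right) = \left(\frac{1}{133} + 239\right) \left(-118 - 110\right) = \left(\frac{1}{133} + 239\right) \left(-228\right) = \frac{31788}{133} \left(-228\right) = - \frac{381456}{7}$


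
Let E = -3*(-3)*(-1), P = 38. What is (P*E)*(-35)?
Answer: 11970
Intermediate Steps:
E = -9 (E = 9*(-1) = -9)
(P*E)*(-35) = (38*(-9))*(-35) = -342*(-35) = 11970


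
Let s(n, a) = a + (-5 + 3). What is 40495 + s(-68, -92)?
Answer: 40401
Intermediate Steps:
s(n, a) = -2 + a (s(n, a) = a - 2 = -2 + a)
40495 + s(-68, -92) = 40495 + (-2 - 92) = 40495 - 94 = 40401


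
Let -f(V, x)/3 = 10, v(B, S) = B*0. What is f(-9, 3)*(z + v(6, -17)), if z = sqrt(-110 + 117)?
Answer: -30*sqrt(7) ≈ -79.373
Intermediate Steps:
v(B, S) = 0
f(V, x) = -30 (f(V, x) = -3*10 = -30)
z = sqrt(7) ≈ 2.6458
f(-9, 3)*(z + v(6, -17)) = -30*(sqrt(7) + 0) = -30*sqrt(7)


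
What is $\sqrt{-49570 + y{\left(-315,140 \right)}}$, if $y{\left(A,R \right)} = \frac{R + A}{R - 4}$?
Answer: $\frac{i \sqrt{229217630}}{68} \approx 222.65 i$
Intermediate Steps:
$y{\left(A,R \right)} = \frac{A + R}{-4 + R}$
$\sqrt{-49570 + y{\left(-315,140 \right)}} = \sqrt{-49570 + \frac{-315 + 140}{-4 + 140}} = \sqrt{-49570 + \frac{1}{136} \left(-175\right)} = \sqrt{-49570 - \frac{175}{136}} = \sqrt{- \frac{6741695}{136}} = \frac{i \sqrt{229217630}}{68}$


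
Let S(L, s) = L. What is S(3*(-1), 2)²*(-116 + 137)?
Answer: 189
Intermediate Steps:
S(3*(-1), 2)²*(-116 + 137) = (3*(-1))²*(-116 + 137) = (-3)²*21 = 9*21 = 189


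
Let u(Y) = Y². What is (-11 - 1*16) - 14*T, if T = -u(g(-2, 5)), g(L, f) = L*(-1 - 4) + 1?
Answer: 1667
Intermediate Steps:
g(L, f) = 1 - 5*L (g(L, f) = L*(-5) + 1 = -5*L + 1 = 1 - 5*L)
T = -121 (T = -(1 - 5*(-2))² = -(1 + 10)² = -1*11² = -1*121 = -121)
(-11 - 1*16) - 14*T = (-11 - 1*16) - 14*(-121) = (-11 - 16) + 1694 = -27 + 1694 = 1667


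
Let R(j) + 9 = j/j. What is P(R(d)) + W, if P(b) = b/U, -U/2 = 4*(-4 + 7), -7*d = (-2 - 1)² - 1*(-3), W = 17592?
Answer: 52777/3 ≈ 17592.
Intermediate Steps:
d = -12/7 (d = -((-2 - 1)² - 1*(-3))/7 = -((-3)² + 3)/7 = -(9 + 3)/7 = -⅐*12 = -12/7 ≈ -1.7143)
R(j) = -8 (R(j) = -9 + j/j = -9 + 1 = -8)
U = -24 (U = -8*(-4 + 7) = -8*3 = -2*12 = -24)
P(b) = -b/24 (P(b) = b/(-24) = b*(-1/24) = -b/24)
P(R(d)) + W = -1/24*(-8) + 17592 = ⅓ + 17592 = 52777/3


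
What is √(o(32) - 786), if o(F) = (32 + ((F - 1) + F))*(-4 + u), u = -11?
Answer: I*√2211 ≈ 47.021*I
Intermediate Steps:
o(F) = -465 - 30*F (o(F) = (32 + ((F - 1) + F))*(-4 - 11) = (32 + ((-1 + F) + F))*(-15) = (32 + (-1 + 2*F))*(-15) = (31 + 2*F)*(-15) = -465 - 30*F)
√(o(32) - 786) = √((-465 - 30*32) - 786) = √((-465 - 960) - 786) = √(-1425 - 786) = √(-2211) = I*√2211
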